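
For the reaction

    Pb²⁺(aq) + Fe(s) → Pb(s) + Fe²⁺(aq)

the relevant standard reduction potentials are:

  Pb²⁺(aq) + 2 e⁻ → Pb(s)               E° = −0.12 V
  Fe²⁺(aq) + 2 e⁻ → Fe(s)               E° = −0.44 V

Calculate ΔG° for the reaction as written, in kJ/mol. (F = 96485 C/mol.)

In the reaction as written Pb²⁺(aq) is reduced, so the Pb²⁺/Pb couple is the cathode and Fe²⁺/Fe is the anode.
E°cell = −0.12 − (−0.44) = +0.32 V; balancing electrons gives n = 2.
ΔG° = −nFE°cell = −(2)(96485)(+0.32) J/mol = −61.8 kJ/mol.

−61.8 kJ/mol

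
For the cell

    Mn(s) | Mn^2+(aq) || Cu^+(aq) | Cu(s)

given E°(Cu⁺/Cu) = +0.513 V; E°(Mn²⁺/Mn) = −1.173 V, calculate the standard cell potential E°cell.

+1.686 V

By convention the left-hand electrode in cell notation is the anode (oxidation) and the right-hand electrode is the cathode (reduction).
E°cell = E°(right) − E°(left) = +0.513 − (−1.173) = +1.686 V.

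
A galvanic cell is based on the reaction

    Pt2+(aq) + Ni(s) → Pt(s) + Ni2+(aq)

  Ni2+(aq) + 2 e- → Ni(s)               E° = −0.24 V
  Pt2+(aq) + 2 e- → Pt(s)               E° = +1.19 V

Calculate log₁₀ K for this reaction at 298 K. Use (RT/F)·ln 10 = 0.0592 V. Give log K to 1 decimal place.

log K = 48.3

The Pt²⁺/Pt couple is reduced (cathode); E°cell = +1.19 − (−0.24) = +1.43 V with n = 2.
At equilibrium E = 0, so log K = nE°cell / 0.0592 = (2)(+1.43) / 0.0592 = 48.3.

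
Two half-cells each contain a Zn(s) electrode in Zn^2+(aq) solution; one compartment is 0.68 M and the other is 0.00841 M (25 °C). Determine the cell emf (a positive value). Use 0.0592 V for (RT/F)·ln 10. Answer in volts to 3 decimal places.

For a concentration cell E°cell = 0, since both electrodes use the same couple.
The compartment with the higher Zn^2+(aq) concentration (0.68 M) acts as the cathode; ions are reduced there and produced at the dilute (0.00841 M) anode.
With n = 2, Ecell = −(0.0592/2)·log([dilute]/[conc]) = −(0.0592/2)·log(0.00841/0.68) = +0.056 V.

0.056 V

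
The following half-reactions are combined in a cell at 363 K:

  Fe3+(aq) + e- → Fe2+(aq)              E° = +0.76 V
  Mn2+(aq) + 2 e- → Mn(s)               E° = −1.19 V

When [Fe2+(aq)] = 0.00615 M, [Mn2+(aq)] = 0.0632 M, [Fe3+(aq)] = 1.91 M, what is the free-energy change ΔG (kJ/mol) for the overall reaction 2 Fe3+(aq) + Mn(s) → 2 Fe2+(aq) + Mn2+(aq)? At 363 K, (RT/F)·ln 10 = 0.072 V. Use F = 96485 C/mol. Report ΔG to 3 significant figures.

The standard cell potential is +0.76 − (−1.19) = +1.95 V, with n = 2 electrons in the balanced equation.
Here Q = ([Fe2+(aq)]^2·[Mn2+(aq)]) / [Fe3+(aq)]^2 = 6.55×10^−7 (log Q = −6.184), giving E = +1.95 − (0.072/2)·(−6.184) = +2.1726 V.
Finally ΔG = −nFE = −(2)(96485 C/mol)(+2.1726 V) = −419 kJ/mol.

−419 kJ/mol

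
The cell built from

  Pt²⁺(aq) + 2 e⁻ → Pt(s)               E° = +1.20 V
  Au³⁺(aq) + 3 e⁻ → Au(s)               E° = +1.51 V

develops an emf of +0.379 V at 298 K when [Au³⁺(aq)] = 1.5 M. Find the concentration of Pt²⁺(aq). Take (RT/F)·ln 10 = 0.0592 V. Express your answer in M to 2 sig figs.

0.0061 M

With Au³⁺/Au at the cathode and Pt²⁺/Pt at the anode, E°cell = +1.51 − (+1.20) = +0.31 V (n = 6).
Since E = E° − (0.0592/n)·log Q, log Q = n(E° − E)/0.0592 = −6.993.
The balanced reaction is 2 Au³⁺(aq) + 3 Pt(s) → 2 Au(s) + 3 Pt²⁺(aq), so Q = [Pt²⁺(aq)]^3 / [Au³⁺(aq)]^2.
Substituting the known concentrations and solving, log [Pt²⁺(aq)] = −2.214 and [Pt²⁺(aq)] = 0.0061 M.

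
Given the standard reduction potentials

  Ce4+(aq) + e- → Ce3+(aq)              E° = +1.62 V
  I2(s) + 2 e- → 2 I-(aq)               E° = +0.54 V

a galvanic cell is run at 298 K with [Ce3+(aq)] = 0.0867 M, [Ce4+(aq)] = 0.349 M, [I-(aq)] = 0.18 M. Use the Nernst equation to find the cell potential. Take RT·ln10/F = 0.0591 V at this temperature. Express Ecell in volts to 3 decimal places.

Since E°(Ce⁴⁺/Ce³⁺) > E°(I₂/I⁻), Ce⁴⁺/Ce³⁺ serves as the cathode.
The standard potential is +1.62 − (+0.54) = +1.08 V and the balanced reaction transfers n = 2 electrons.
The balanced reaction is 2 Ce4+(aq) + 2 I-(aq) → 2 Ce3+(aq) + I2(s), so Q = [Ce3+(aq)]^2 / ([Ce4+(aq)]^2·[I-(aq)]^2) = 1.9 and log Q = 0.280.
By the Nernst equation, E = +1.08 − (0.0591/2)·(0.280) = +1.072 V.

+1.072 V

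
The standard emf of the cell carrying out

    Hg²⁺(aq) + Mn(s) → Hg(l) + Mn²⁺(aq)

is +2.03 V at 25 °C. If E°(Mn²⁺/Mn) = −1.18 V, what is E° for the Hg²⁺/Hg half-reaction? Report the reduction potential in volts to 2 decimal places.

In the reaction as written the Hg²⁺/Hg couple is reduced (cathode) and Mn²⁺/Mn is oxidized (anode), so E°cell = E°(Hg²⁺/Hg) − E°(Mn²⁺/Mn).
E°(Hg²⁺/Hg) = E°cell + E°(anode) = +2.03 + (−1.18) = +0.85 V.

+0.85 V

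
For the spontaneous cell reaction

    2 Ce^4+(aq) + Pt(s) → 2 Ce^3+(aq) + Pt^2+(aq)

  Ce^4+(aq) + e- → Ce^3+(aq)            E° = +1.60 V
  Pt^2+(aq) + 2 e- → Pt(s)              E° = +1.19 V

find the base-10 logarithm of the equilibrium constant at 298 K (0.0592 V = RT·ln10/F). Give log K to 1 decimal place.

The Ce⁴⁺/Ce³⁺ couple is reduced (cathode); E°cell = +1.60 − (+1.19) = +0.41 V with n = 2.
At equilibrium E = 0, so log K = nE°cell / 0.0592 = (2)(+0.41) / 0.0592 = 13.9.

log K = 13.9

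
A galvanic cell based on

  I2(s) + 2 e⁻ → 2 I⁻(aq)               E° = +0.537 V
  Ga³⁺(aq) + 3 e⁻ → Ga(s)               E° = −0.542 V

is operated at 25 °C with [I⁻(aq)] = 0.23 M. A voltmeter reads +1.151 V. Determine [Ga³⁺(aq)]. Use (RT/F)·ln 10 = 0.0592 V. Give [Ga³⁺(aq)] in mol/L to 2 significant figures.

I₂/I⁻ is the cathode (higher E°); E°cell = +0.537 − (−0.542) = +1.079 V with n = 6.
From the Nernst equation, log Q = n(E° − E)/0.0592 = 6·(+1.079 − (+1.151))/0.0592 = −7.297.
Balancing electrons gives 3 I2(s) + 2 Ga(s) → 6 I⁻(aq) + 2 Ga³⁺(aq); thus Q = [I⁻(aq)]^6·[Ga³⁺(aq)]^2.
Isolating [Ga³⁺(aq)] in Q = 10^{−7.297} yields log [Ga³⁺(aq)] = −1.734, i.e. 0.018 M.

0.018 M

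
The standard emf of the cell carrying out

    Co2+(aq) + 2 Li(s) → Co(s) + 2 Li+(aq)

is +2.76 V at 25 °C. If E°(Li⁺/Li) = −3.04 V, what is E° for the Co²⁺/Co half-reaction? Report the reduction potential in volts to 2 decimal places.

In the reaction as written the Co²⁺/Co couple is reduced (cathode) and Li⁺/Li is oxidized (anode), so E°cell = E°(Co²⁺/Co) − E°(Li⁺/Li).
E°(Co²⁺/Co) = E°cell + E°(anode) = +2.76 + (−3.04) = −0.28 V.

−0.28 V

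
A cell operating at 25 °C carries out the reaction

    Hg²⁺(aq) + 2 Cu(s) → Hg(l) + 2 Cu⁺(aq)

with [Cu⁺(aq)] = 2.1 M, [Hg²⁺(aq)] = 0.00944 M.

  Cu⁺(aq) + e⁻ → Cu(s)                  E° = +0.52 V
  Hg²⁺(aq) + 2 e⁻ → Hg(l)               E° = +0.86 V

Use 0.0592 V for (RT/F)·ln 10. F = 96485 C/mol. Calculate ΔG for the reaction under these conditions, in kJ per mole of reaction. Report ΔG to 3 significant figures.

−50.4 kJ/mol

E°cell = +0.86 − (+0.52) = +0.34 V; the balanced reaction transfers n = 2 electrons.
Here Q = [Cu⁺(aq)]^2 / [Hg²⁺(aq)] = 467 (log Q = 2.669), giving E = +0.34 − (0.0592/2)·(2.669) = +0.2610 V.
ΔG = −nFE = −(2)(96485)(+0.2610) J/mol = −50.4 kJ/mol.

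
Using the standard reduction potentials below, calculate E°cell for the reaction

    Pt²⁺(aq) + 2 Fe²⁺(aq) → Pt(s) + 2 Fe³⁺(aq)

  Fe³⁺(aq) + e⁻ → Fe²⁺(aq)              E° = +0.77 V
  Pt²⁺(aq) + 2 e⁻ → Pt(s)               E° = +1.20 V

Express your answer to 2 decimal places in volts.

Pt²⁺(aq) gains electrons, so the Pt²⁺/Pt couple is the cathode; the Fe³⁺/Fe²⁺ couple is the anode.
E°cell = E°(cathode) − E°(anode) = +1.20 − (+0.77) = +0.43 V.
The positive value indicates the reaction is spontaneous as written.

+0.43 V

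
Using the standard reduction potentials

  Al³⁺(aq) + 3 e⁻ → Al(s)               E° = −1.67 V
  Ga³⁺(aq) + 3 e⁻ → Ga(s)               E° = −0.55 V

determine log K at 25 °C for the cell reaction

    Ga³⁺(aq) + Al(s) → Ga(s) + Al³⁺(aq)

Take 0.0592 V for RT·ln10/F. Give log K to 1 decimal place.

The Ga³⁺/Ga couple is reduced (cathode); E°cell = −0.55 − (−1.67) = +1.12 V with n = 3.
At equilibrium E = 0, so log K = nE°cell / 0.0592 = (3)(+1.12) / 0.0592 = 56.8.

log K = 56.8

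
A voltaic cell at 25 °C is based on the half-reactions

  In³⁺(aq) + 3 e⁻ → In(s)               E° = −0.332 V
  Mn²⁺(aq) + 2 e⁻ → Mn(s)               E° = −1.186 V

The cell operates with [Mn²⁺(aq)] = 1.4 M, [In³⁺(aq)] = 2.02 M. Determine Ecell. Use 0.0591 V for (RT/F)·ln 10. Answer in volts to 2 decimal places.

+0.86 V

In³⁺/In is reduced (cathode, E° = −0.332 V) and Mn²⁺/Mn is oxidized (anode).
E°cell = −0.332 − (−1.186) = +0.854 V, with n = 6 electrons transferred.
Balancing gives 2 In³⁺(aq) + 3 Mn(s) → 2 In(s) + 3 Mn²⁺(aq); hence Q = [Mn²⁺(aq)]^3 / [In³⁺(aq)]^2 = 0.672 (log Q = −0.172).
E = E° − (0.0591/n)·log Q = +0.854 − (0.0591/6)(−0.172) = +0.86 V.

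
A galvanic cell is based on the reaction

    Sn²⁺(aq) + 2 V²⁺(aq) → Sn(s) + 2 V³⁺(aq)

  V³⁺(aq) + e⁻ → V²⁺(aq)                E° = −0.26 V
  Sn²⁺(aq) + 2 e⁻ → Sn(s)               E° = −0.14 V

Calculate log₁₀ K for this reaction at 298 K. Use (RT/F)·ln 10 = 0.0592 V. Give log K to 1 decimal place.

The Sn²⁺/Sn couple is reduced (cathode); E°cell = −0.14 − (−0.26) = +0.12 V with n = 2.
At equilibrium E = 0, so log K = nE°cell / 0.0592 = (2)(+0.12) / 0.0592 = 4.1.

log K = 4.1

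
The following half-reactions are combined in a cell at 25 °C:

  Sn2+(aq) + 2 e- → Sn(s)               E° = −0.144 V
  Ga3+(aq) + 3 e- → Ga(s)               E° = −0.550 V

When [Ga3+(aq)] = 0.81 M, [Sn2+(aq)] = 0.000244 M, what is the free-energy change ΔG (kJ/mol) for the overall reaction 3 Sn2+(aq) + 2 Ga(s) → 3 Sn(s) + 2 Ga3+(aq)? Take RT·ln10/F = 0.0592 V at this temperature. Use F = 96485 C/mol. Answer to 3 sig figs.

−174 kJ/mol

The standard cell potential is −0.144 − (−0.550) = +0.406 V, with n = 6 electrons in the balanced equation.
Q = [Ga3+(aq)]^2 / [Sn2+(aq)]^3 = 4.52×10^10, so log Q = 10.655 and E = +0.406 − (0.0592/6)(10.655) = +0.3009 V.
Finally ΔG = −nFE = −(6)(96485 C/mol)(+0.3009 V) = −174 kJ/mol.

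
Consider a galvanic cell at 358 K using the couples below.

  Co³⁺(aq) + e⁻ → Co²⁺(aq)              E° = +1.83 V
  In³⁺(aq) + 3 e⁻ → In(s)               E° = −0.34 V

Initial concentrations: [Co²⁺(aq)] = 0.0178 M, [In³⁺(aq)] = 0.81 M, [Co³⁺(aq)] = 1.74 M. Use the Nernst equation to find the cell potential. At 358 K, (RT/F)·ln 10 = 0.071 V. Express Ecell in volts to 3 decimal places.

+2.313 V

Co³⁺/Co²⁺ is reduced (cathode, E° = +1.83 V) and In³⁺/In is oxidized (anode).
The standard potential is +1.83 − (−0.34) = +2.17 V and the balanced reaction transfers n = 3 electrons.
For the overall reaction 3 Co³⁺(aq) + In(s) → 3 Co²⁺(aq) + In³⁺(aq), Q = ([Co²⁺(aq)]^3·[In³⁺(aq)]) / [Co³⁺(aq)]^3 = 8.67×10^−7, giving log Q = −6.062.
Applying E = E° − (RT ln10/nF)·log Q gives +2.17 − (0.071/3)(−6.062) = +2.313 V.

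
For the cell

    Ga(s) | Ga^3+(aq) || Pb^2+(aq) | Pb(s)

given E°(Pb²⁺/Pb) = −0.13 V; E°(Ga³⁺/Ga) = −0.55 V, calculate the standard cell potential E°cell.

+0.42 V

By convention the left-hand electrode in cell notation is the anode (oxidation) and the right-hand electrode is the cathode (reduction).
E°cell = E°(right) − E°(left) = −0.13 − (−0.55) = +0.42 V.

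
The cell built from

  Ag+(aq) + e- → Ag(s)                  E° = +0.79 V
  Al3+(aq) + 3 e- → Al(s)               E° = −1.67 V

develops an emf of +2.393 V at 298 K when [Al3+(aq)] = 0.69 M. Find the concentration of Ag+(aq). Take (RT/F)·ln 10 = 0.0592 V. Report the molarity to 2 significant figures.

0.065 M

Ag⁺/Ag is the cathode (higher E°); E°cell = +0.79 − (−1.67) = +2.46 V with n = 3.
From the Nernst equation, log Q = n(E° − E)/0.0592 = 3·(+2.46 − (+2.393))/0.0592 = 3.395.
For 3 Ag+(aq) + Al(s) → 3 Ag(s) + Al3+(aq), the reaction quotient is Q = [Al3+(aq)] / [Ag+(aq)]^3.
Substituting the known concentrations and solving, log [Ag+(aq)] = −1.185 and [Ag+(aq)] = 0.065 M.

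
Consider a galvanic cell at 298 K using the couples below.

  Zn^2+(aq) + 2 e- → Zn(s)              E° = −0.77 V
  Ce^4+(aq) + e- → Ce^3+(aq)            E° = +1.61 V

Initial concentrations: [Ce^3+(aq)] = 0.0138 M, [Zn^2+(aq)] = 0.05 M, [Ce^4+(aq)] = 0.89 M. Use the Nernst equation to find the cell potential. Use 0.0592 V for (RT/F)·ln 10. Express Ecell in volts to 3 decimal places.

+2.526 V

Since E°(Ce⁴⁺/Ce³⁺) > E°(Zn²⁺/Zn), Ce⁴⁺/Ce³⁺ serves as the cathode.
E°cell = +1.61 − (−0.77) = +2.38 V, with n = 2 electrons transferred.
The balanced reaction is 2 Ce^4+(aq) + Zn(s) → 2 Ce^3+(aq) + Zn^2+(aq), so Q = ([Ce^3+(aq)]^2·[Zn^2+(aq)]) / [Ce^4+(aq)]^2 = 1.2×10^−5 and log Q = −4.920.
By the Nernst equation, E = +2.38 − (0.0592/2)·(−4.920) = +2.526 V.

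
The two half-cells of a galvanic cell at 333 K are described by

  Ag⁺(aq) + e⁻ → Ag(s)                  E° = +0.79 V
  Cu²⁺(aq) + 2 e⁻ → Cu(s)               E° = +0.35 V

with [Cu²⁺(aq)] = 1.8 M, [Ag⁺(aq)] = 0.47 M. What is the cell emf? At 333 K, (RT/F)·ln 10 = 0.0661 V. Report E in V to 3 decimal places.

Since E°(Ag⁺/Ag) > E°(Cu²⁺/Cu), Ag⁺/Ag serves as the cathode.
E°cell = E°cat − E°an = +0.79 − (+0.35) = +0.44 V; n = 2.
For the overall reaction 2 Ag⁺(aq) + Cu(s) → 2 Ag(s) + Cu²⁺(aq), Q = [Cu²⁺(aq)] / [Ag⁺(aq)]^2 = 8.15, giving log Q = 0.911.
By the Nernst equation, E = +0.44 − (0.0661/2)·(0.911) = +0.410 V.

+0.410 V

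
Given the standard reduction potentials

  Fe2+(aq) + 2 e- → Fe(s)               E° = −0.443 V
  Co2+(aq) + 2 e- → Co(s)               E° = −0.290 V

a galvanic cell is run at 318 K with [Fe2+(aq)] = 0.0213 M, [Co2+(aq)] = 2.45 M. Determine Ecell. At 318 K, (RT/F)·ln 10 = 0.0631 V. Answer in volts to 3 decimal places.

+0.218 V

Co²⁺/Co is reduced (cathode, E° = −0.290 V) and Fe²⁺/Fe is oxidized (anode).
The standard potential is −0.290 − (−0.443) = +0.153 V and the balanced reaction transfers n = 2 electrons.
Balancing gives Co2+(aq) + Fe(s) → Co(s) + Fe2+(aq); hence Q = [Fe2+(aq)] / [Co2+(aq)] = 0.00869 (log Q = −2.061).
E = E° − (0.0631/n)·log Q = +0.153 − (0.0631/2)(−2.061) = +0.218 V.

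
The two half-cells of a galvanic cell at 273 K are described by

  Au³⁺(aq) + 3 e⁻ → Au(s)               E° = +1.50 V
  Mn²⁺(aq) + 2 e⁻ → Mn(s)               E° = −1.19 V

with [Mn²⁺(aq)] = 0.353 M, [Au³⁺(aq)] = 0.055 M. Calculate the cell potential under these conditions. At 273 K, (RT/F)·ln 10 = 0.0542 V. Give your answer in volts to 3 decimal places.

Since E°(Au³⁺/Au) > E°(Mn²⁺/Mn), Au³⁺/Au serves as the cathode.
E°cell = E°cat − E°an = +1.50 − (−1.19) = +2.69 V; n = 6.
Balancing gives 2 Au³⁺(aq) + 3 Mn(s) → 2 Au(s) + 3 Mn²⁺(aq); hence Q = [Mn²⁺(aq)]^3 / [Au³⁺(aq)]^2 = 14.5 (log Q = 1.163).
By the Nernst equation, E = +2.69 − (0.0542/6)·(1.163) = +2.679 V.

+2.679 V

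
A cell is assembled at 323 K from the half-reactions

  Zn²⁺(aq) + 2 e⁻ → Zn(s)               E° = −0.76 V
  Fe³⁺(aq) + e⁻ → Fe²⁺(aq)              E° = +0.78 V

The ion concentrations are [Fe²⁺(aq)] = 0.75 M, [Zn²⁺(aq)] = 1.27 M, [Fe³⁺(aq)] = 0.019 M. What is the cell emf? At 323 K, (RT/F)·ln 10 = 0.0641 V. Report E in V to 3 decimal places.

Since E°(Fe³⁺/Fe²⁺) > E°(Zn²⁺/Zn), Fe³⁺/Fe²⁺ serves as the cathode.
The standard potential is +0.78 − (−0.76) = +1.54 V and the balanced reaction transfers n = 2 electrons.
The balanced reaction is 2 Fe³⁺(aq) + Zn(s) → 2 Fe²⁺(aq) + Zn²⁺(aq), so Q = ([Fe²⁺(aq)]^2·[Zn²⁺(aq)]) / [Fe³⁺(aq)]^2 = 1.98×10^3 and log Q = 3.296.
E = E° − (0.0641/n)·log Q = +1.54 − (0.0641/2)(3.296) = +1.434 V.

+1.434 V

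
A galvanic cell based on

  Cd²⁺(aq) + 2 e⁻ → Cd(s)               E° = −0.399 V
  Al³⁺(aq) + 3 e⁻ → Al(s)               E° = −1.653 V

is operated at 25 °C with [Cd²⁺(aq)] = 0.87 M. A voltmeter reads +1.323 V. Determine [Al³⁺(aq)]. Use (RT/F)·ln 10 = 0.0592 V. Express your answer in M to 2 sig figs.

With Cd²⁺/Cd at the cathode and Al³⁺/Al at the anode, E°cell = −0.399 − (−1.653) = +1.254 V (n = 6).
Since E = E° − (0.0592/n)·log Q, log Q = n(E° − E)/0.0592 = −6.993.
Balancing electrons gives 3 Cd²⁺(aq) + 2 Al(s) → 3 Cd(s) + 2 Al³⁺(aq); thus Q = [Al³⁺(aq)]^2 / [Cd²⁺(aq)]^3.
Substituting the known concentrations and solving, log [Al³⁺(aq)] = −3.587 and [Al³⁺(aq)] = 0.00026 M.

0.00026 M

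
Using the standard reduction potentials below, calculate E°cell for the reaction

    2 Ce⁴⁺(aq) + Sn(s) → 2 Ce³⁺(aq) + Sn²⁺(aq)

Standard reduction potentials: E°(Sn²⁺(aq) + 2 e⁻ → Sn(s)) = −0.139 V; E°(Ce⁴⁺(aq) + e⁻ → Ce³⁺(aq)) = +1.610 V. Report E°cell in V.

In the reaction as written, Ce⁴⁺(aq) is reduced (cathode) and Sn²⁺(aq) is produced by oxidation at the anode.
E°cell = E°(cathode) − E°(anode) = +1.610 − (−0.139) = +1.749 V.
The positive value indicates the reaction is spontaneous as written.

+1.749 V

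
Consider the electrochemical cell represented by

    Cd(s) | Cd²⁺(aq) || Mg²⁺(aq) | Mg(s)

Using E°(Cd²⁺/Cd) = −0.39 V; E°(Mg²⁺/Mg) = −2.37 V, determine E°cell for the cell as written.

By convention the left-hand electrode in cell notation is the anode (oxidation) and the right-hand electrode is the cathode (reduction).
E°cell = E°(right) − E°(left) = −2.37 − (−0.39) = −1.98 V.
The negative sign shows that, as written, the cell would require an external voltage to drive the reaction.

−1.98 V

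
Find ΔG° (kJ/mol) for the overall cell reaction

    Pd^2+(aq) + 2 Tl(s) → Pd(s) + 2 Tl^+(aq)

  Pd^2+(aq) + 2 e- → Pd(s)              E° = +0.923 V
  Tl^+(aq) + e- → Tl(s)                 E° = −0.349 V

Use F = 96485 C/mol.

In the reaction as written Pd^2+(aq) is reduced, so the Pd²⁺/Pd couple is the cathode and Tl⁺/Tl is the anode.
E°cell = +0.923 − (−0.349) = +1.272 V; balancing electrons gives n = 2.
ΔG° = −nFE°cell = −(2)(96485)(+1.272) J/mol = −245 kJ/mol.

−245 kJ/mol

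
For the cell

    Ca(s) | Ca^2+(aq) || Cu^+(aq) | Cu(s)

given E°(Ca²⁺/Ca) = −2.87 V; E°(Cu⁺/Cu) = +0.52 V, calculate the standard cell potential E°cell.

+3.39 V

By convention the left-hand electrode in cell notation is the anode (oxidation) and the right-hand electrode is the cathode (reduction).
E°cell = E°(right) − E°(left) = +0.52 − (−2.87) = +3.39 V.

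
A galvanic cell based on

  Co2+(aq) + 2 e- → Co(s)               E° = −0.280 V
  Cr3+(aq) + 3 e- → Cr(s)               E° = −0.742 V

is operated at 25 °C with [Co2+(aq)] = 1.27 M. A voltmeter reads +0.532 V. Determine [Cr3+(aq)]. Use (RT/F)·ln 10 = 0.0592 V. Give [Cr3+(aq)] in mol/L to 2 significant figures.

0.00041 M

Co²⁺/Co is the cathode (higher E°); E°cell = −0.280 − (−0.742) = +0.462 V with n = 6.
Rearranging E = E° − (0.0592/n)·log Q gives log Q = 6(+0.462 − (+0.532))/0.0592 = −7.095.
Balancing electrons gives 3 Co2+(aq) + 2 Cr(s) → 3 Co(s) + 2 Cr3+(aq); thus Q = [Cr3+(aq)]^2 / [Co2+(aq)]^3.
Solving for the unknown gives log [Cr3+(aq)] = −3.392, so [Cr3+(aq)] ≈ 0.00041 M.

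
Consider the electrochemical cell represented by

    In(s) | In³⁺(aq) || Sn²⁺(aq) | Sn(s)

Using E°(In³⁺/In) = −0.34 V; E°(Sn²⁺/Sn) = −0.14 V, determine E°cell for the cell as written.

+0.20 V

By convention the left-hand electrode in cell notation is the anode (oxidation) and the right-hand electrode is the cathode (reduction).
E°cell = E°(right) − E°(left) = −0.14 − (−0.34) = +0.20 V.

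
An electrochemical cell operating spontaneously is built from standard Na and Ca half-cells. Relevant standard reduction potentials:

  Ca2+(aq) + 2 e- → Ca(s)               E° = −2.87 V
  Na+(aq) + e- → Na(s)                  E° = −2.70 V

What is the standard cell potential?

+0.17 V

The Na⁺/Na couple has the higher E°, so Na ion is reduced (cathode) and Ca is oxidized (anode).
E°cell = E°(cathode) − E°(anode) = −2.70 − (−2.87) = +0.17 V.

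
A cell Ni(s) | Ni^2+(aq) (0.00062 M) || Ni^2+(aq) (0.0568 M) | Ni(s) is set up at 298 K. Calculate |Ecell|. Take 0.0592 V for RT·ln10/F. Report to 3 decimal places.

For a concentration cell E°cell = 0, since both electrodes use the same couple.
The compartment with the higher Ni^2+(aq) concentration (0.0568 M) acts as the cathode; ions are reduced there and produced at the dilute (0.00062 M) anode.
With n = 2, Ecell = −(0.0592/2)·log([dilute]/[conc]) = −(0.0592/2)·log(0.00062/0.0568) = +0.058 V.

0.058 V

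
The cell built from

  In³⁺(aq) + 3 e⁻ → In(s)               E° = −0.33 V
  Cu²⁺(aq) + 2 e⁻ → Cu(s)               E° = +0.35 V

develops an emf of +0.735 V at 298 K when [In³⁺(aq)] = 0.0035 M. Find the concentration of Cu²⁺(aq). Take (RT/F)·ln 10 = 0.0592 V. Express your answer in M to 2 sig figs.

Cu²⁺/Cu is the cathode (higher E°); E°cell = +0.35 − (−0.33) = +0.68 V with n = 6.
Rearranging E = E° − (0.0592/n)·log Q gives log Q = 6(+0.68 − (+0.735))/0.0592 = −5.574.
The balanced reaction is 3 Cu²⁺(aq) + 2 In(s) → 3 Cu(s) + 2 In³⁺(aq), so Q = [In³⁺(aq)]^2 / [Cu²⁺(aq)]^3.
Substituting the known concentrations and solving, log [Cu²⁺(aq)] = 0.221 and [Cu²⁺(aq)] = 1.7 M.

1.7 M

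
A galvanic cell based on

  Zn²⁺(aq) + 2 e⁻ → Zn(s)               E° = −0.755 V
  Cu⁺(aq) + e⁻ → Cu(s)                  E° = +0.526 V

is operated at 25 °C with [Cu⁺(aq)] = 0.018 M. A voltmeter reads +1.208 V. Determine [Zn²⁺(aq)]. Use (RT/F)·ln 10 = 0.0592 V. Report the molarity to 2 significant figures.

0.095 M

With Cu⁺/Cu at the cathode and Zn²⁺/Zn at the anode, E°cell = +0.526 − (−0.755) = +1.281 V (n = 2).
Rearranging E = E° − (0.0592/n)·log Q gives log Q = 2(+1.281 − (+1.208))/0.0592 = 2.466.
Balancing electrons gives 2 Cu⁺(aq) + Zn(s) → 2 Cu(s) + Zn²⁺(aq); thus Q = [Zn²⁺(aq)] / [Cu⁺(aq)]^2.
Solving for the unknown gives log [Zn²⁺(aq)] = −1.023, so [Zn²⁺(aq)] ≈ 0.095 M.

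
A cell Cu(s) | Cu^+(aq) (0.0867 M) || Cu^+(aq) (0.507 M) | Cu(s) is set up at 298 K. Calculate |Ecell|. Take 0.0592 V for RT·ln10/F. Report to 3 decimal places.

For a concentration cell E°cell = 0, since both electrodes use the same couple.
The compartment with the higher Cu^+(aq) concentration (0.507 M) acts as the cathode; ions are reduced there and produced at the dilute (0.0867 M) anode.
With n = 1, Ecell = −(0.0592/1)·log([dilute]/[conc]) = −(0.0592/1)·log(0.0867/0.507) = +0.045 V.

0.045 V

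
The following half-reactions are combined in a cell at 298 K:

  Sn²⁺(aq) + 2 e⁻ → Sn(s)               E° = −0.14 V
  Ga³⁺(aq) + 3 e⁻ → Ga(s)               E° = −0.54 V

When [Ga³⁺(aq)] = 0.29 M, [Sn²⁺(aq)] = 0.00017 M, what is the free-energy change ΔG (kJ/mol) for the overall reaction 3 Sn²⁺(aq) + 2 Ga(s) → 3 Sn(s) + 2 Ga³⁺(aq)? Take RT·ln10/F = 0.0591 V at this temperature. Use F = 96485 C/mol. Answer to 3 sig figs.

−173 kJ/mol

The standard cell potential is −0.14 − (−0.54) = +0.40 V, with n = 6 electrons in the balanced equation.
Here Q = [Ga³⁺(aq)]^2 / [Sn²⁺(aq)]^3 = 1.71×10^10 (log Q = 10.233), giving E = +0.40 − (0.0591/6)·(10.233) = +0.2992 V.
Finally ΔG = −nFE = −(6)(96485 C/mol)(+0.2992 V) = −173 kJ/mol.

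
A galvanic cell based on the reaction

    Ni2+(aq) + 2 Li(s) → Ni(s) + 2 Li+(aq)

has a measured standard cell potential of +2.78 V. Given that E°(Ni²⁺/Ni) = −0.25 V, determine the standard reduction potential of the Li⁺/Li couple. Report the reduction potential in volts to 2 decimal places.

In the reaction as written the Ni²⁺/Ni couple is reduced (cathode) and Li⁺/Li is oxidized (anode), so E°cell = E°(Ni²⁺/Ni) − E°(Li⁺/Li).
E°(Li⁺/Li) = E°(cathode) − E°cell = −0.25 − (+2.78) = −3.03 V.

−3.03 V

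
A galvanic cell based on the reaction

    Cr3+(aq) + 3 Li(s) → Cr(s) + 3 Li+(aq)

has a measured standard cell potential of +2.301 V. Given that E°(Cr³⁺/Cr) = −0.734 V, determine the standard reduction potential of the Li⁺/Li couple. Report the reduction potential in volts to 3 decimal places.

−3.035 V

In the reaction as written the Cr³⁺/Cr couple is reduced (cathode) and Li⁺/Li is oxidized (anode), so E°cell = E°(Cr³⁺/Cr) − E°(Li⁺/Li).
E°(Li⁺/Li) = E°(cathode) − E°cell = −0.734 − (+2.301) = −3.035 V.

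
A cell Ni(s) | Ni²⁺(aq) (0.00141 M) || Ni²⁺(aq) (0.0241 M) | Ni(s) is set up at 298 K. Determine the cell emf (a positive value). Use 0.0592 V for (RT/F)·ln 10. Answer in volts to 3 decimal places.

For a concentration cell E°cell = 0, since both electrodes use the same couple.
The compartment with the higher Ni²⁺(aq) concentration (0.0241 M) acts as the cathode; ions are reduced there and produced at the dilute (0.00141 M) anode.
With n = 2, Ecell = −(0.0592/2)·log([dilute]/[conc]) = −(0.0592/2)·log(0.00141/0.0241) = +0.036 V.

0.036 V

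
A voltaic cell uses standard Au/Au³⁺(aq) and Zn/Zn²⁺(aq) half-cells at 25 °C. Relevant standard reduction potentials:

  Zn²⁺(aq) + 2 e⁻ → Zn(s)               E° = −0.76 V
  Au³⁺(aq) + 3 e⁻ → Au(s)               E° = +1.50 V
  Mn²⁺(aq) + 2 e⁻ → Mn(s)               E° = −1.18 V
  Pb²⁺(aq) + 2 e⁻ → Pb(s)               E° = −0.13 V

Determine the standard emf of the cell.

The Au³⁺/Au couple has the higher E°, so Au ion is reduced (cathode) and Zn is oxidized (anode).
E°cell = E°(cathode) − E°(anode) = +1.50 − (−0.76) = +2.26 V.

+2.26 V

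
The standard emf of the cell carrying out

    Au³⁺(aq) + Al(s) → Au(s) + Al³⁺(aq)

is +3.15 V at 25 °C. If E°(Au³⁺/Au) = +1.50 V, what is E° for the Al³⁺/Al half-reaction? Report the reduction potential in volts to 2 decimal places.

In the reaction as written the Au³⁺/Au couple is reduced (cathode) and Al³⁺/Al is oxidized (anode), so E°cell = E°(Au³⁺/Au) − E°(Al³⁺/Al).
E°(Al³⁺/Al) = E°(cathode) − E°cell = +1.50 − (+3.15) = −1.65 V.

−1.65 V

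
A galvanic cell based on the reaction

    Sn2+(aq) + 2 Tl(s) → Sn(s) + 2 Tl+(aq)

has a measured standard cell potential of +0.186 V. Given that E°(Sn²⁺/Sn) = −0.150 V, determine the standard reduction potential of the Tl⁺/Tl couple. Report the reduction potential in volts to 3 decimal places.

In the reaction as written the Sn²⁺/Sn couple is reduced (cathode) and Tl⁺/Tl is oxidized (anode), so E°cell = E°(Sn²⁺/Sn) − E°(Tl⁺/Tl).
E°(Tl⁺/Tl) = E°(cathode) − E°cell = −0.150 − (+0.186) = −0.336 V.

−0.336 V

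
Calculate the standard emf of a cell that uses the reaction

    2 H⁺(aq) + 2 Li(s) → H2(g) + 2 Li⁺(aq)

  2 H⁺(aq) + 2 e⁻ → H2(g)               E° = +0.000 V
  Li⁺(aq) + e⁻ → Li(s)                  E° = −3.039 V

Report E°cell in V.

+3.039 V

H⁺(aq) gains electrons, so the 2H⁺/H₂ couple is the cathode; the Li⁺/Li couple is the anode.
E°cell = E°(cathode) − E°(anode) = +0.000 − (−3.039) = +3.039 V.
The positive value indicates the reaction is spontaneous as written.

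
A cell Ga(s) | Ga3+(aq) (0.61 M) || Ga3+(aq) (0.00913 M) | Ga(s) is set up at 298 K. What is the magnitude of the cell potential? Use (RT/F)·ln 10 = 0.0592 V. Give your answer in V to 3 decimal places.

For a concentration cell E°cell = 0, since both electrodes use the same couple.
The compartment with the higher Ga3+(aq) concentration (0.61 M) acts as the cathode; ions are reduced there and produced at the dilute (0.00913 M) anode.
With n = 3, Ecell = −(0.0592/3)·log([dilute]/[conc]) = −(0.0592/3)·log(0.00913/0.61) = +0.036 V.

0.036 V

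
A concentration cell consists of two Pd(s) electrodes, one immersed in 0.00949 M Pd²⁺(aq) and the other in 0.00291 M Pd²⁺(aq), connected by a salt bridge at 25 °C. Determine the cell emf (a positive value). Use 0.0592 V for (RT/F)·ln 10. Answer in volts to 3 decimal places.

0.015 V

For a concentration cell E°cell = 0, since both electrodes use the same couple.
The compartment with the higher Pd²⁺(aq) concentration (0.00949 M) acts as the cathode; ions are reduced there and produced at the dilute (0.00291 M) anode.
With n = 2, Ecell = −(0.0592/2)·log([dilute]/[conc]) = −(0.0592/2)·log(0.00291/0.00949) = +0.015 V.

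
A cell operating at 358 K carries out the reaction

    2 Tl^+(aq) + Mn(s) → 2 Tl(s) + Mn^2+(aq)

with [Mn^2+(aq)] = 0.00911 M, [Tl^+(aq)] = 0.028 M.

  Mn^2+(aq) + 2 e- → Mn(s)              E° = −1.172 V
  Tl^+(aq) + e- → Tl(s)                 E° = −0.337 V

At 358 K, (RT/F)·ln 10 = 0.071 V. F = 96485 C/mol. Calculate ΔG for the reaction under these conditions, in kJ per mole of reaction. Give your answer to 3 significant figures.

With Tl⁺/Tl reduced at the cathode, E°cell = −0.337 − (−1.172) = +0.835 V and n = 2.
Q = [Mn^2+(aq)] / [Tl^+(aq)]^2 = 11.6, so log Q = 1.065 and E = +0.835 − (0.071/2)(1.065) = +0.7972 V.
Then ΔG = −nFE = −2 × 96485 × +0.7972 J/mol = −154 kJ/mol.

−154 kJ/mol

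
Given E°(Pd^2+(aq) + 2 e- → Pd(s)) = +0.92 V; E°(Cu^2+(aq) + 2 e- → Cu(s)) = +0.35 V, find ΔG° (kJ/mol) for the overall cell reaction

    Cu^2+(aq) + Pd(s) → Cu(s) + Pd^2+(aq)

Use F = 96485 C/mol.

+110 kJ/mol

In the reaction as written Cu^2+(aq) is reduced, so the Cu²⁺/Cu couple is the cathode and Pd²⁺/Pd is the anode.
E°cell = +0.35 − (+0.92) = −0.57 V; balancing electrons gives n = 2.
ΔG° = −nFE°cell = −(2)(96485)(−0.57) J/mol = +110 kJ/mol.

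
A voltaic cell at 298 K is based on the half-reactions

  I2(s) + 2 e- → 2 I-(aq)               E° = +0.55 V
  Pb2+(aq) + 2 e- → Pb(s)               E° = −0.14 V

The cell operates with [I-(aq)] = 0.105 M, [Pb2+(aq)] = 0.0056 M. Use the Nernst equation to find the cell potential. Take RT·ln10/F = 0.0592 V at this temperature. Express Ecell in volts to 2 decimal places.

The I₂/I⁻ couple has the more positive E°, so it is the cathode; Pb²⁺/Pb is the anode.
E°cell = +0.55 − (−0.14) = +0.69 V, with n = 2 electrons transferred.
For the overall reaction I2(s) + Pb(s) → 2 I-(aq) + Pb2+(aq), Q = [I-(aq)]^2·[Pb2+(aq)] = 6.17×10^−5, giving log Q = −4.209.
By the Nernst equation, E = +0.69 − (0.0592/2)·(−4.209) = +0.81 V.

+0.81 V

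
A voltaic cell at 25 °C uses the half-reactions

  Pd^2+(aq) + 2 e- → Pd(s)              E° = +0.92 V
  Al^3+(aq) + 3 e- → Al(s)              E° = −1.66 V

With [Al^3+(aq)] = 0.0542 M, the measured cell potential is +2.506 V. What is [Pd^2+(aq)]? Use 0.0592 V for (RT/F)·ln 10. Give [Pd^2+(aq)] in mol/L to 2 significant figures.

The Pd²⁺/Pd couple has the larger reduction potential, so it is the cathode: E°cell = +0.92 − (−1.66) = +2.58 V and n = 6.
Rearranging E = E° − (0.0592/n)·log Q gives log Q = 6(+2.58 − (+2.506))/0.0592 = 7.500.
The balanced reaction is 3 Pd^2+(aq) + 2 Al(s) → 3 Pd(s) + 2 Al^3+(aq), so Q = [Al^3+(aq)]^2 / [Pd^2+(aq)]^3.
Isolating [Pd^2+(aq)] in Q = 10^{7.500} yields log [Pd^2+(aq)] = −3.344, i.e. 0.00045 M.

0.00045 M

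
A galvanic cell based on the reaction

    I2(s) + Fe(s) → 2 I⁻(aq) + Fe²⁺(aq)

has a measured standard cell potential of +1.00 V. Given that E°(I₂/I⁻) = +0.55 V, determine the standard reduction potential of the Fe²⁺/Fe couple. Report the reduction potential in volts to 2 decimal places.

−0.45 V

In the reaction as written the I₂/I⁻ couple is reduced (cathode) and Fe²⁺/Fe is oxidized (anode), so E°cell = E°(I₂/I⁻) − E°(Fe²⁺/Fe).
E°(Fe²⁺/Fe) = E°(cathode) − E°cell = +0.55 − (+1.00) = −0.45 V.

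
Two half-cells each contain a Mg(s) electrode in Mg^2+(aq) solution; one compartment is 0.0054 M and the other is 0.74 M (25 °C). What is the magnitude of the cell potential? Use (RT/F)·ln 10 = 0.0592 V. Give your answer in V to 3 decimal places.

0.063 V

For a concentration cell E°cell = 0, since both electrodes use the same couple.
The compartment with the higher Mg^2+(aq) concentration (0.74 M) acts as the cathode; ions are reduced there and produced at the dilute (0.0054 M) anode.
With n = 2, Ecell = −(0.0592/2)·log([dilute]/[conc]) = −(0.0592/2)·log(0.0054/0.74) = +0.063 V.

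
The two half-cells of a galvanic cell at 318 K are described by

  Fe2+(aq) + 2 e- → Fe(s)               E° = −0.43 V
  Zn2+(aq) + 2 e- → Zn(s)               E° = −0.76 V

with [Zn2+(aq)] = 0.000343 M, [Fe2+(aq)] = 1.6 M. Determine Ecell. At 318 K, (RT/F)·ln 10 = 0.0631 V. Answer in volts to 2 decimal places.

+0.45 V

The Fe²⁺/Fe couple has the more positive E°, so it is the cathode; Zn²⁺/Zn is the anode.
E°cell = −0.43 − (−0.76) = +0.33 V, with n = 2 electrons transferred.
For the overall reaction Fe2+(aq) + Zn(s) → Fe(s) + Zn2+(aq), Q = [Zn2+(aq)] / [Fe2+(aq)] = 0.000214, giving log Q = −3.669.
Applying E = E° − (RT ln10/nF)·log Q gives +0.33 − (0.0631/2)(−3.669) = +0.45 V.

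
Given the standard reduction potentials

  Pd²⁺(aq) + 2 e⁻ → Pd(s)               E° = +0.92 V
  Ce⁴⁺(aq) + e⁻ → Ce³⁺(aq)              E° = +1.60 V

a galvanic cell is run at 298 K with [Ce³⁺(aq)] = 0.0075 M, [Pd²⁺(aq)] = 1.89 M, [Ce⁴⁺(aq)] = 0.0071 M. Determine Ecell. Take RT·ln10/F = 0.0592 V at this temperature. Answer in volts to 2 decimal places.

+0.67 V

Since E°(Ce⁴⁺/Ce³⁺) > E°(Pd²⁺/Pd), Ce⁴⁺/Ce³⁺ serves as the cathode.
E°cell = +1.60 − (+0.92) = +0.68 V, with n = 2 electrons transferred.
Balancing gives 2 Ce⁴⁺(aq) + Pd(s) → 2 Ce³⁺(aq) + Pd²⁺(aq); hence Q = ([Ce³⁺(aq)]^2·[Pd²⁺(aq)]) / [Ce⁴⁺(aq)]^2 = 2.11 (log Q = 0.324).
Applying E = E° − (RT ln10/nF)·log Q gives +0.68 − (0.0592/2)(0.324) = +0.67 V.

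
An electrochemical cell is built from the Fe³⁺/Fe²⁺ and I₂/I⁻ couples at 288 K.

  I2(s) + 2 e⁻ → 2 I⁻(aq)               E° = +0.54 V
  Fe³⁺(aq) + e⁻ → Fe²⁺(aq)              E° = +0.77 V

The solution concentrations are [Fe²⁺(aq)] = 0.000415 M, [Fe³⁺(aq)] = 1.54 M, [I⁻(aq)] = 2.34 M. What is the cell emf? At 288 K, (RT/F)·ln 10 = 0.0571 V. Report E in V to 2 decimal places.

+0.45 V

The Fe³⁺/Fe²⁺ couple has the more positive E°, so it is the cathode; I₂/I⁻ is the anode.
The standard potential is +0.77 − (+0.54) = +0.23 V and the balanced reaction transfers n = 2 electrons.
The balanced reaction is 2 Fe³⁺(aq) + 2 I⁻(aq) → 2 Fe²⁺(aq) + I2(s), so Q = [Fe²⁺(aq)]^2 / ([Fe³⁺(aq)]^2·[I⁻(aq)]^2) = 1.33×10^−8 and log Q = −7.877.
By the Nernst equation, E = +0.23 − (0.0571/2)·(−7.877) = +0.45 V.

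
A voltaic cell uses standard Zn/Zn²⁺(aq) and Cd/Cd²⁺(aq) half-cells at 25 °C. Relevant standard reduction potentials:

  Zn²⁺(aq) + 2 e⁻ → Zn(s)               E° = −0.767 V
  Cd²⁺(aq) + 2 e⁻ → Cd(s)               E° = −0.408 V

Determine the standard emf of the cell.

The Cd²⁺/Cd couple has the higher E°, so Cd ion is reduced (cathode) and Zn is oxidized (anode).
E°cell = E°(cathode) − E°(anode) = −0.408 − (−0.767) = +0.359 V.

+0.359 V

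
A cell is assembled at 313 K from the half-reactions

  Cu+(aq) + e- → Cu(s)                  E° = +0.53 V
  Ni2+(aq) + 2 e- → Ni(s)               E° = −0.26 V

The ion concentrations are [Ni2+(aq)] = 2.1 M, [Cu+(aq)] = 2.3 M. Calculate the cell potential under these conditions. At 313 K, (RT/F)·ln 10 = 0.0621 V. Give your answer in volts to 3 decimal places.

+0.802 V

Cu⁺/Cu is reduced (cathode, E° = +0.53 V) and Ni²⁺/Ni is oxidized (anode).
The standard potential is +0.53 − (−0.26) = +0.79 V and the balanced reaction transfers n = 2 electrons.
For the overall reaction 2 Cu+(aq) + Ni(s) → 2 Cu(s) + Ni2+(aq), Q = [Ni2+(aq)] / [Cu+(aq)]^2 = 0.397, giving log Q = −0.401.
Applying E = E° − (RT ln10/nF)·log Q gives +0.79 − (0.0621/2)(−0.401) = +0.802 V.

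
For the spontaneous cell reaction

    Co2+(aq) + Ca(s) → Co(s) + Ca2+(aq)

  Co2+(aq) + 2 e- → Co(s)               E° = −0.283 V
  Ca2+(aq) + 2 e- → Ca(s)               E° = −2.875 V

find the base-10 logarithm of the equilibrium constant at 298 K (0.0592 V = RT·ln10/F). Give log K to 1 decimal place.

The Co²⁺/Co couple is reduced (cathode); E°cell = −0.283 − (−2.875) = +2.592 V with n = 2.
At equilibrium E = 0, so log K = nE°cell / 0.0592 = (2)(+2.592) / 0.0592 = 87.6.

log K = 87.6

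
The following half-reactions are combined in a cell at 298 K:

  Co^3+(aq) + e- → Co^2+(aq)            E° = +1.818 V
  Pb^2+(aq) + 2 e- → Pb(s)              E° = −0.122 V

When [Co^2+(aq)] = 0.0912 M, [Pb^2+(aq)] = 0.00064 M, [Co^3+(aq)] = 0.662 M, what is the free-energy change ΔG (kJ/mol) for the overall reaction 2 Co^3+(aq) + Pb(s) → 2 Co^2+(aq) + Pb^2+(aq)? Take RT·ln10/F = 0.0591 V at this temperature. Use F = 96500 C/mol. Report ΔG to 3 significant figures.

With Co³⁺/Co²⁺ reduced at the cathode, E°cell = +1.818 − (−0.122) = +1.940 V and n = 2.
Q = ([Co^2+(aq)]^2·[Pb^2+(aq)]) / [Co^3+(aq)]^2 = 1.21×10^−5, so log Q = −4.916 and E = +1.940 − (0.0591/2)(−4.916) = +2.0853 V.
Finally ΔG = −nFE = −(2)(96500 C/mol)(+2.0853 V) = −402 kJ/mol.

−402 kJ/mol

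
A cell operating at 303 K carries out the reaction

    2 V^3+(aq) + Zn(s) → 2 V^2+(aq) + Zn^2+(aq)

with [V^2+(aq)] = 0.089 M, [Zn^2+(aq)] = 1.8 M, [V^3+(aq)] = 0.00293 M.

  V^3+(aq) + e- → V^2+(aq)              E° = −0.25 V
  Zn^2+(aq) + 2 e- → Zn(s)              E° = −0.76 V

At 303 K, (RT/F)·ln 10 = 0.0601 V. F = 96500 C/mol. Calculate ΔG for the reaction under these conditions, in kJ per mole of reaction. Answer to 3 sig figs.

−79.7 kJ/mol

E°cell = −0.25 − (−0.76) = +0.51 V; the balanced reaction transfers n = 2 electrons.
Here Q = ([V^2+(aq)]^2·[Zn^2+(aq)]) / [V^3+(aq)]^2 = 1.66×10^3 (log Q = 3.220), giving E = +0.51 − (0.0601/2)·(3.220) = +0.4132 V.
ΔG = −nFE = −(2)(96500)(+0.4132) J/mol = −79.7 kJ/mol.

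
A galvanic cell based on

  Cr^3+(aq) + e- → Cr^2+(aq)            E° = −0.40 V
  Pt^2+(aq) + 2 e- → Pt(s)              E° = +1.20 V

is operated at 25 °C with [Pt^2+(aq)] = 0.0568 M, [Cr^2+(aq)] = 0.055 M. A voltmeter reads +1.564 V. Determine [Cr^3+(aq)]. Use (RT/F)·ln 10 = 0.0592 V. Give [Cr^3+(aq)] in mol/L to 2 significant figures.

0.053 M

The Pt²⁺/Pt couple has the larger reduction potential, so it is the cathode: E°cell = +1.20 − (−0.40) = +1.60 V and n = 2.
Since E = E° − (0.0592/n)·log Q, log Q = n(E° − E)/0.0592 = 1.216.
For Pt^2+(aq) + 2 Cr^2+(aq) → Pt(s) + 2 Cr^3+(aq), the reaction quotient is Q = [Cr^3+(aq)]^2 / ([Pt^2+(aq)]·[Cr^2+(aq)]^2).
Substituting the known concentrations and solving, log [Cr^3+(aq)] = −1.274 and [Cr^3+(aq)] = 0.053 M.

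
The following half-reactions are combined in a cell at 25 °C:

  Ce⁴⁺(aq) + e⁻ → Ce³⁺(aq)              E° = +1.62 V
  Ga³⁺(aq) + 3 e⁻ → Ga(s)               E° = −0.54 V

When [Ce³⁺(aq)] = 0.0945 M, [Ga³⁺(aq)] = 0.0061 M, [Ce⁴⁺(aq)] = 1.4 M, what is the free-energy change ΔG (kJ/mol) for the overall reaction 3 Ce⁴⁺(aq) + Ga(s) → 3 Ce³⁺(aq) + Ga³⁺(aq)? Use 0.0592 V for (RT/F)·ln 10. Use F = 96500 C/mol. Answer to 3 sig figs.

−658 kJ/mol

The standard cell potential is +1.62 − (−0.54) = +2.16 V, with n = 3 electrons in the balanced equation.
Here Q = ([Ce³⁺(aq)]^3·[Ga³⁺(aq)]) / [Ce⁴⁺(aq)]^3 = 1.88×10^−6 (log Q = −5.727), giving E = +2.16 − (0.0592/3)·(−5.727) = +2.2730 V.
Then ΔG = −nFE = −3 × 96500 × +2.2730 J/mol = −658 kJ/mol.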